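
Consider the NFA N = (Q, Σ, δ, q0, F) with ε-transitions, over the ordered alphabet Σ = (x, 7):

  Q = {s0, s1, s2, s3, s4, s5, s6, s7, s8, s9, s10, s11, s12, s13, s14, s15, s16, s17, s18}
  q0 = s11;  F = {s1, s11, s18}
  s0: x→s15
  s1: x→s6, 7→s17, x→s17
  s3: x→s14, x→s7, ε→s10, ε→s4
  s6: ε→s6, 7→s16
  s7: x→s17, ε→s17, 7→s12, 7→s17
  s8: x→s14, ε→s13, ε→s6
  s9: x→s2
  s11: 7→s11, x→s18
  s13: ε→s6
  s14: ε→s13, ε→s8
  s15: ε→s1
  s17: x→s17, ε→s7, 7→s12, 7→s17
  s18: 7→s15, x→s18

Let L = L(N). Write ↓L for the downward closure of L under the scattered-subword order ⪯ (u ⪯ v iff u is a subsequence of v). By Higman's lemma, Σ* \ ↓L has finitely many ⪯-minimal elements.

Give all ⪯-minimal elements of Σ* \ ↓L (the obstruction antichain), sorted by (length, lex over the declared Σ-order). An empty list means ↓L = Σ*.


|Q|=19, |F|=3, |δ|=30 (11 ε).
min D↑ (4 st, q0=0, F={3}): 0:x→1,7→0 1:x→1,7→2 2:x→3,7→3 3:x→3,7→3.
'x7x': N↓-sim [9, 8, 7, 5] end={s12,s16,s17,s6,s7} rej; 3/3 single-dels accept.
'x77': run [9, 8, 7, 4] end={s12,s16,s17,s7} — reject; 3/3 deletions ∈↓L.
2 minimals (antichain).

Antichain: [x7x, x77].


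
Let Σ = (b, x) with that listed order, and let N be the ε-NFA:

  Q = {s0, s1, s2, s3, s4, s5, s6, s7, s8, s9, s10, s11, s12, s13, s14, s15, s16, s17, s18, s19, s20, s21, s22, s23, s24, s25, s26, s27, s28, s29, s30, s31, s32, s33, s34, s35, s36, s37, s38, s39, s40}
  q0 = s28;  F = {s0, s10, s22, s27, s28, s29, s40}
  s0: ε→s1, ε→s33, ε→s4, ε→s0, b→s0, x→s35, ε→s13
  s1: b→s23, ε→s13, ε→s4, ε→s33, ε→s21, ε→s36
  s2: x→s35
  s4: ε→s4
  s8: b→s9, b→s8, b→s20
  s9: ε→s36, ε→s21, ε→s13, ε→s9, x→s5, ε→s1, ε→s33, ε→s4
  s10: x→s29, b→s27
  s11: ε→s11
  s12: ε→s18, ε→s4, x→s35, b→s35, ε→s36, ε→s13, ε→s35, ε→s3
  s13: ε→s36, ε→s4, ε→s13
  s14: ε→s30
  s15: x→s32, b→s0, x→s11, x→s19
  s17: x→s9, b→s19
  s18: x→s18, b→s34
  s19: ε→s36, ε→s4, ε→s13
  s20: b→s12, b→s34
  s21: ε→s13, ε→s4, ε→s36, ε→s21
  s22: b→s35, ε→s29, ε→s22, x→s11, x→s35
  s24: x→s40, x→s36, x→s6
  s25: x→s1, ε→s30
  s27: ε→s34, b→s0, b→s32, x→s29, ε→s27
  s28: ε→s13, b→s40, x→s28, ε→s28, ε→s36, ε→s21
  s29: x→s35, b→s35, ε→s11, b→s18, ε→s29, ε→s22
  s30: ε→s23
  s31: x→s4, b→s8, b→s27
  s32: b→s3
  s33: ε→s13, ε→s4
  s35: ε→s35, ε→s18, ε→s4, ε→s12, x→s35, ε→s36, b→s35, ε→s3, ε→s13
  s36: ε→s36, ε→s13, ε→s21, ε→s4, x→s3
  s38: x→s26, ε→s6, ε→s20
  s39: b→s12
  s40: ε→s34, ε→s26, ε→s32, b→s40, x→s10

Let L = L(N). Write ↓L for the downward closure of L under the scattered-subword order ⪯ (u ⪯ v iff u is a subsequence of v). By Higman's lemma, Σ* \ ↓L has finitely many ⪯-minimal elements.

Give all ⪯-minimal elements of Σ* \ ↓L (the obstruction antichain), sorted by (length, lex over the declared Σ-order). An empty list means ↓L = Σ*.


|Q|=41, |F|=7, |δ|=115 (67 ε).
min D↑ (7 st, q0=0, F={6}): 0:b→1,x→0 1:b→1,x→2 2:b→3,x→4 3:b→5,x→4 4:b→6,x→6 5:b→5,x→6 6:b→6,x→6 [Hopcroft].
'bxxb': run [22, 21, 19, 12, 9] end={s12,s13,s18,s21,s3,s34,s35,s36,s4} — reject; 4/4 deletions ∈↓L.
'bxxx': run [22, 21, 19, 12, 10] end={s11,s12,s13,s18,s21,s3,s34,s35,s36,s4} ∉↓L; 4/4 deletions ∈↓L.
'bxbbx': run [22, 21, 19, 18, 14, 9] end={s12,s13,s18,s21,s3,s34,s35,s36,s4} — reject; 5/5 single-dels accept.
3 minimals (antichain).

min(Σ*\↓L) = [bxxb, bxxx, bxbbx].


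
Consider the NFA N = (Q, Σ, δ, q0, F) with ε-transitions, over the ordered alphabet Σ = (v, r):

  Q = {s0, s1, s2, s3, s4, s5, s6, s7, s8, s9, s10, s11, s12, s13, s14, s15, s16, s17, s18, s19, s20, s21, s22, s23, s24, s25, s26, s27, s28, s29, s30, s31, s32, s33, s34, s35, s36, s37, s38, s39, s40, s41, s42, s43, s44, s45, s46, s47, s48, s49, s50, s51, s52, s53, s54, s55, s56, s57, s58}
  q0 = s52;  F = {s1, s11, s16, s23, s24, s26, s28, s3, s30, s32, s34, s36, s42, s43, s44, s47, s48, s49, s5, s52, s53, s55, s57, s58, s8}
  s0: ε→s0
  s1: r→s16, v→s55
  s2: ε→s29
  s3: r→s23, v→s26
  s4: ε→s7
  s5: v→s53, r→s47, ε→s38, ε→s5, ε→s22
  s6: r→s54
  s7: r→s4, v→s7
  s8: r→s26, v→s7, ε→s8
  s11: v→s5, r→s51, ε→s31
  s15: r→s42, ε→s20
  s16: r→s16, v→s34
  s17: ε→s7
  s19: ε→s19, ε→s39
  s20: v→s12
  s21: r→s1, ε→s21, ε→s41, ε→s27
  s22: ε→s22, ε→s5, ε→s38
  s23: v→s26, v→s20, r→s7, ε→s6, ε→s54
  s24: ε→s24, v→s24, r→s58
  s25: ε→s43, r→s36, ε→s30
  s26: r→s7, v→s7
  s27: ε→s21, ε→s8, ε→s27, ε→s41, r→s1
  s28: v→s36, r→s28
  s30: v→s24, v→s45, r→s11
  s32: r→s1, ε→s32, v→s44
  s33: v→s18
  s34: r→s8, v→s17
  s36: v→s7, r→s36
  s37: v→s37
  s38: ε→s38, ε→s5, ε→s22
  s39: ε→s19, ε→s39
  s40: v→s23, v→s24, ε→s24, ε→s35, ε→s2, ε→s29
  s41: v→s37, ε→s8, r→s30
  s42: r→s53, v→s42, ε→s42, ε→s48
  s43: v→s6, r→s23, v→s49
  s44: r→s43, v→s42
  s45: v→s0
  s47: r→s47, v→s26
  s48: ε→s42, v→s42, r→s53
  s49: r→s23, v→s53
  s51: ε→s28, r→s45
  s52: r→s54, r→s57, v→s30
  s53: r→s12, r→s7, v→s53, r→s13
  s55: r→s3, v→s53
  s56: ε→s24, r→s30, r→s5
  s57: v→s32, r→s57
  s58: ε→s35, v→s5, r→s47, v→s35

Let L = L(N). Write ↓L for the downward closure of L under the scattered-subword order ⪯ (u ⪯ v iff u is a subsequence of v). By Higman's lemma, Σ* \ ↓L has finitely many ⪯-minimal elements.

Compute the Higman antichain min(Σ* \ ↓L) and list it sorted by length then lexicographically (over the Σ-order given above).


|Q|=59, |F|=25, |δ|=119 (44 ε).
min D↑ (25 st, q0=0, F={19}): 0:v→1,r→2 1:v→3,r→4 2:v→5,r→2 3:v→3,r→6 4:v→7,r→8 5:v→9,r→10 6:v→7,r→11 7:v→12,r→11 8:v→13,r→8 9:v→14,r→15 10:v→16,r→17 11:v→18,r→11 12:v→12,r→19 13:v→19,r→13 14:v→14,r→12 15:v→20,r→21 16:v→12,r→22 17:v→23,r→17 18:v→19,r→19 19:v→19,r→19 20:v→12,r→21 21:v→18,r→19 22:v→18,r→21 23:v→19,r→24 24:v→19,r→18.
'vrvvr': |S_i|=[40, 38, 32, 23, 8, 4] end={s12,s13,s4,s7} — reject; 5/5 del acc.
'vrrvv': N↓-sim [40, 38, 32, 20, 10, 4] end={s12,s17,s4,s7} — reject; 5/5 single-dels accept.
'vvrrvr': N↓-sim [40, 38, 30, 21, 11, 5, 2] end={s4,s7} rej; 6/6 deletions ∈↓L.
'rvvvrr': N↓-sim [40, 37, 30, 20, 14, 10, 5] end={s12,s13,s4,s54,s7} — reject; 6/6 del acc.
'rvvrrr': N↓-sim [40, 37, 30, 20, 14, 9, 3] end={s4,s54,s7} ∉↓L; 6/6 del acc.
5 words, ⪯-incomp.

Antichain: [vrvvr, vrrvv, vvrrvr, rvvvrr, rvvrrr].


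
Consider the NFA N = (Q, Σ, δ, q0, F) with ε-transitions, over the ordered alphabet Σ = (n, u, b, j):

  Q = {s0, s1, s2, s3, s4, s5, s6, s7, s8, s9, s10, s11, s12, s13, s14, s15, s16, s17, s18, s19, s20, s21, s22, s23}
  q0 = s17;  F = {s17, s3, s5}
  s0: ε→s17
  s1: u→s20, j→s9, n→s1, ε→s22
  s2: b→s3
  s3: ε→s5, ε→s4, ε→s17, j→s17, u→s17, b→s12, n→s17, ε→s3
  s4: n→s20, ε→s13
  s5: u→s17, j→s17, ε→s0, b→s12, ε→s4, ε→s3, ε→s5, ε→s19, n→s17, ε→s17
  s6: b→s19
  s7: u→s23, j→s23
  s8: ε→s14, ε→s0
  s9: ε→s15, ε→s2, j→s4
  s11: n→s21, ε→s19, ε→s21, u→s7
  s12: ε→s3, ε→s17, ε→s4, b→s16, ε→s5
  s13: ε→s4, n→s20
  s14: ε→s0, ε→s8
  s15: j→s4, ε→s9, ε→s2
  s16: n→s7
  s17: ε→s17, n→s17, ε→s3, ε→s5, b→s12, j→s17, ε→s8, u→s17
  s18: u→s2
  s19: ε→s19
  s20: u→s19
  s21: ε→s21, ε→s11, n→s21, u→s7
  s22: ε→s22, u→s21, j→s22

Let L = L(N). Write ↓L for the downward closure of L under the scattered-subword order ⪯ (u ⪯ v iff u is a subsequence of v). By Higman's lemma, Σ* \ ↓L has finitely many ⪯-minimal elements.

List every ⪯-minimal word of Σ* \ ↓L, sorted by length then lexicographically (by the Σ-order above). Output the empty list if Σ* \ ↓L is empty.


A = [].

|Q|=24, |F|=3, |δ|=69 (36 ε).
min D↑ (1 st, q0=0, F={}): 0:n→0,u→0,b→0,j→0 [Hopcroft].
L(D↑) = ∅ ⇒ ↓L = Σ*.


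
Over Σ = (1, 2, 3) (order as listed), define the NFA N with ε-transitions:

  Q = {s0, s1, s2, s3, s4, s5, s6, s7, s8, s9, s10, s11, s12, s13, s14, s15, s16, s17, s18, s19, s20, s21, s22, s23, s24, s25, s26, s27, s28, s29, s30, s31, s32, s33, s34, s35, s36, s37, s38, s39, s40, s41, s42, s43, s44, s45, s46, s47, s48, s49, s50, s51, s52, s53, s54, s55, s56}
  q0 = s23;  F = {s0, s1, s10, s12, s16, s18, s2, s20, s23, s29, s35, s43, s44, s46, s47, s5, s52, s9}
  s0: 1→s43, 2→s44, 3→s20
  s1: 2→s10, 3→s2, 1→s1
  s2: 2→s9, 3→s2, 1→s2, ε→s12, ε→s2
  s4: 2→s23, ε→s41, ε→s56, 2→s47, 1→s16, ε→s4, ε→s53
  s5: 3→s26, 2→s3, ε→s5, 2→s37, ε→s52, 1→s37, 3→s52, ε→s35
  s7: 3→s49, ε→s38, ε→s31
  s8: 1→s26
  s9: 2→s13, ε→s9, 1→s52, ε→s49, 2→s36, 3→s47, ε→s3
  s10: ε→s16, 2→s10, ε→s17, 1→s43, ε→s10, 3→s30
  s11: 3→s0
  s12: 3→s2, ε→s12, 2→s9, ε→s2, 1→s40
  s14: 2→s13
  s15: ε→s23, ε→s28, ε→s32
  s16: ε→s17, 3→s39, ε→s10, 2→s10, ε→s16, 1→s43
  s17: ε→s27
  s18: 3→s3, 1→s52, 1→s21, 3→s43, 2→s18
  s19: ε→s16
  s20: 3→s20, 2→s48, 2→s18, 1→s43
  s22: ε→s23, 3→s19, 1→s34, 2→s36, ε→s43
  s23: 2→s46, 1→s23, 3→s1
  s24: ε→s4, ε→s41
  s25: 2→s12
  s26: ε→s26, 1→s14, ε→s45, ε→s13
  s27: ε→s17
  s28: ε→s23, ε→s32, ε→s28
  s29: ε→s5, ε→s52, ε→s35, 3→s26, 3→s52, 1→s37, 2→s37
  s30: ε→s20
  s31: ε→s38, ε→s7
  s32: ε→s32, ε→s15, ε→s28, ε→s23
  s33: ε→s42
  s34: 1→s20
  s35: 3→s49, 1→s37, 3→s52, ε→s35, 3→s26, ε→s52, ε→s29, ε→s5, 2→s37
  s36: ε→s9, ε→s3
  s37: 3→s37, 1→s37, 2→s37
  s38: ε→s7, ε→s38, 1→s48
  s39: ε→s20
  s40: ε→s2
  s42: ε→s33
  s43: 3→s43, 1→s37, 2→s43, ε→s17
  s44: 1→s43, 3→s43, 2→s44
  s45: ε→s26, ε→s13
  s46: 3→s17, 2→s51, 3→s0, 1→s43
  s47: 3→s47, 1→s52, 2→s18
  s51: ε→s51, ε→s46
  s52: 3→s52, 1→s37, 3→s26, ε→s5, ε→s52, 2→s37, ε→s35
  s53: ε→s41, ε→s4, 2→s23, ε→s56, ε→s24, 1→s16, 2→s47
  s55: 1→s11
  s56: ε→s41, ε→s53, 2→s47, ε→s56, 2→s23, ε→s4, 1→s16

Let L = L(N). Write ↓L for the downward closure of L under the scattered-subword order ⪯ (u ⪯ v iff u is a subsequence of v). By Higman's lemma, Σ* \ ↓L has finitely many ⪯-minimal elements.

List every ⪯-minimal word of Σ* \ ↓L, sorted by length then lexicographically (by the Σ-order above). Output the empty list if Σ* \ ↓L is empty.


A = [211, 23231, 33212].

|Q|=57, |F|=18, |δ|=165 (76 ε).
min D↑ (14 st, q0=0, F={7}): 0:1→0,2→1,3→2 1:1→3,2→1,3→4 2:1→2,2→5,3→6 3:1→7,2→3,3→3 4:1→3,2→8,3→9 5:1→3,2→5,3→9 6:1→6,2→10,3→6 7:1→7,2→7,3→7 8:1→3,2→8,3→3 9:1→3,2→11,3→9 10:1→12,2→10,3→13 11:1→12,2→11,3→3 12:1→7,2→7,3→12 13:1→12,2→11,3→13 [Hopcroft].
'211': |S_i|=[34, 29, 15, 3] end={s13,s14,s37} ∉↓L; 3/3 del acc.
'23231': run [34, 29, 23, 18, 14, 3] end={s13,s14,s37} ∉↓L; 5/5 del acc.
'33212': N↓-sim [34, 31, 26, 20, 12, 3] end={s13,s3,s37} — reject; 5/5 del acc.
3 obstructions.


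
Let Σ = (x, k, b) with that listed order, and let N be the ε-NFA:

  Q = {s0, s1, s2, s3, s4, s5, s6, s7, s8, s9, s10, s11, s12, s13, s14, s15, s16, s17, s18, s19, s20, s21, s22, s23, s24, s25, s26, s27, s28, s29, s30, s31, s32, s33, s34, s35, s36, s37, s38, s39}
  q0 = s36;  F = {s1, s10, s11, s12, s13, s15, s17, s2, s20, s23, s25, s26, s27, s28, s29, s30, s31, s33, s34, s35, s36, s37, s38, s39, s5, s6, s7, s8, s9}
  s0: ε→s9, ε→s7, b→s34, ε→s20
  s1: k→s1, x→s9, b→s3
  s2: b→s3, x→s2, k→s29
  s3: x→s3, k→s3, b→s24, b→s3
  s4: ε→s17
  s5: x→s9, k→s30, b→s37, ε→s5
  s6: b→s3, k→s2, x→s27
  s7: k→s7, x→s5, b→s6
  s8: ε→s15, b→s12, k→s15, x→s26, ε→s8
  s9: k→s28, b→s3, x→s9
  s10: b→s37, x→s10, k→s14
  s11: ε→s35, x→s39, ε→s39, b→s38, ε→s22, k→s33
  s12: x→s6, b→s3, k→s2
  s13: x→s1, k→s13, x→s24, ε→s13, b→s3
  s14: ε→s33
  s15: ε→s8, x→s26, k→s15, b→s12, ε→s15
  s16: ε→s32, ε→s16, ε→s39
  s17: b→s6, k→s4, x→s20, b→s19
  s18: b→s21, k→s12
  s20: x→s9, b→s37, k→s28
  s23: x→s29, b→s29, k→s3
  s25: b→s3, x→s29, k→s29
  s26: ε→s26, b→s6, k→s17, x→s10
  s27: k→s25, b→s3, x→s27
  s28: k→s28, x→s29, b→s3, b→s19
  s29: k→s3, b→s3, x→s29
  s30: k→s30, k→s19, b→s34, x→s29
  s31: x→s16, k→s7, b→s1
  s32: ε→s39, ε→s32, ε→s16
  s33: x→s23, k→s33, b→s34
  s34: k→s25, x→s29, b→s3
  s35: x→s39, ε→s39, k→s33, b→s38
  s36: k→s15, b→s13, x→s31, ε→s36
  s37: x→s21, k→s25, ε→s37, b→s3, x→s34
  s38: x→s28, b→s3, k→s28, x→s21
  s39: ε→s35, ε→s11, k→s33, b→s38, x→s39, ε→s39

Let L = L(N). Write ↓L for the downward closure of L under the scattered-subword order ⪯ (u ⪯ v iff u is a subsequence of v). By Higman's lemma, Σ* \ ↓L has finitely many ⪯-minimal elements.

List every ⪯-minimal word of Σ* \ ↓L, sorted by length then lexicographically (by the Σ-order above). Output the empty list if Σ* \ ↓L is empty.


min(Σ*\↓L) = [bb, xxkxk, xkxxb, kbkkk, xxbxxk, kxkxkb].

|Q|=40, |F|=29, |δ|=127 (27 ε).
min D↑ (27 st, q0=0, F={9}): 0:x→1,k→2,b→3 1:x→4,k→5,b→6 2:x→7,k→2,b→8 3:x→6,k→3,b→9 4:x→4,k→10,b→11 5:x→12,k→5,b→13 6:x→14,k→6,b→9 7:x→15,k→16,b→13 8:x→13,k→17,b→9 9:x→9,k→9,b→9 10:x→18,k→10,b→19 11:x→20,k→20,b→9 12:x→14,k→21,b→22 13:x→23,k→17,b→9 14:x→14,k→20,b→9 15:x→15,k→10,b→22 16:x→24,k→16,b→13 17:x→17,k→25,b→9 18:x→25,k→9,b→25 19:x→25,k→26,b→9 20:x→25,k→20,b→9 21:x→25,k→21,b→19 22:x→19,k→26,b→9 23:x→23,k→26,b→9 24:x→14,k→20,b→22 25:x→25,k→9,b→9 26:x→25,k→25,b→9.
'bb': run [38, 17, 3] end={s19,s24,s3} ∉↓L; 2/2 single-dels accept.
'xxkxk': |S_i|=[38, 33, 26, 11, 4, 2] end={s24,s3} ∉↓L; 5/5 deletions ∈↓L.
'xkxxb': N↓-sim [38, 33, 23, 16, 11, 3] end={s19,s24,s3} ∉↓L; 5/5 deletions ∈↓L.
'kbkkk': N↓-sim [38, 29, 12, 5, 3, 2] end={s24,s3} rej; 5/5 del acc.
'xxbxxk': run [38, 33, 26, 10, 8, 3, 2] end={s24,s3} ∉↓L; 6/6 del acc.
'kxkxkb': N↓-sim [38, 29, 24, 21, 14, 6, 3] end={s19,s24,s3} rej; 6/6 deletions ∈↓L.
6 words, ⪯-incomp.


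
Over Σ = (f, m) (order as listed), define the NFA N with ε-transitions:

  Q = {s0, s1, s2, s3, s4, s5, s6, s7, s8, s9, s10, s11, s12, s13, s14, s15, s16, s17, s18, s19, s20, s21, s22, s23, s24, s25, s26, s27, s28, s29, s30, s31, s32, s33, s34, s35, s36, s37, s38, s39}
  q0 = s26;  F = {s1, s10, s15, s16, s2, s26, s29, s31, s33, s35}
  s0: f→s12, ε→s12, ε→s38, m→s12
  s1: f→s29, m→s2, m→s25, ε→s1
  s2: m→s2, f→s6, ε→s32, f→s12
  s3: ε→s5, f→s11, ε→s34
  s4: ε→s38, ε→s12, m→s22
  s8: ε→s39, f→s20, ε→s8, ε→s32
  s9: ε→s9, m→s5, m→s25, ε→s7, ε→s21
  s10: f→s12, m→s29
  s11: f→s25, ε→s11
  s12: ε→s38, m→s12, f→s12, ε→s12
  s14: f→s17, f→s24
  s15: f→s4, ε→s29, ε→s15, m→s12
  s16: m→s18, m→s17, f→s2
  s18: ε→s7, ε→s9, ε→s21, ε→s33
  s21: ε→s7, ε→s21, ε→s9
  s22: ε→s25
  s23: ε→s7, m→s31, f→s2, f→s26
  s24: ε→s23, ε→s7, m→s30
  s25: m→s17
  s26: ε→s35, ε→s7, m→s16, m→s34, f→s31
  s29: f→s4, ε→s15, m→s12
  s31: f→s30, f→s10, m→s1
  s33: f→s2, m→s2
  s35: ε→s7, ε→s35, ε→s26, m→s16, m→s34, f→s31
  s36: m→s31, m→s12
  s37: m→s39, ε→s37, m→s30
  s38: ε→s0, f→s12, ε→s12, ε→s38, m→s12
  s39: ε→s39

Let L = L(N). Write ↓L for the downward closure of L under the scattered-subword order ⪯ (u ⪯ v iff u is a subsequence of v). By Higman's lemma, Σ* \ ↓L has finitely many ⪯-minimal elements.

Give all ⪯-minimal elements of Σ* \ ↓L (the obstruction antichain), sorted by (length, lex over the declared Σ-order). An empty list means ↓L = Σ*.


Antichain: [fff, mff, ffmm, fmfm, fmmf, mmmf].

|Q|=40, |F|=10, |δ|=90 (41 ε).
min D↑ (9 st, q0=0, F={7}): 0:f→1,m→2 1:f→3,m→4 2:f→5,m→6 3:f→7,m→8 4:f→8,m→5 5:f→7,m→5 6:f→5,m→5 7:f→7,m→7 8:f→7,m→7.
'fff': |S_i|=[26, 16, 12, 7] end={s0,s12,s17,s22,s25,s38,s4} — reject; 3/3 single-dels accept.
'mff': run [26, 21, 12, 8] end={s0,s12,s17,s22,s25,s38,s4,s6} rej; 3/3 deletions ∈↓L.
'ffmm': run [26, 16, 12, 9, 6] end={s0,s12,s17,s22,s25,s38} — reject; 4/4 single-dels accept.
'fmfm': N↓-sim [26, 16, 13, 10, 6] end={s0,s12,s17,s22,s25,s38} ∉↓L; 4/4 del acc.
'fmmf': N↓-sim [26, 16, 13, 9, 4] end={s0,s12,s38,s6} ∉↓L; 4/4 single-dels accept.
'mmmf': |S_i|=[26, 21, 15, 9, 4] end={s0,s12,s38,s6} rej; 4/4 deletions ∈↓L.
6 minimals (antichain).


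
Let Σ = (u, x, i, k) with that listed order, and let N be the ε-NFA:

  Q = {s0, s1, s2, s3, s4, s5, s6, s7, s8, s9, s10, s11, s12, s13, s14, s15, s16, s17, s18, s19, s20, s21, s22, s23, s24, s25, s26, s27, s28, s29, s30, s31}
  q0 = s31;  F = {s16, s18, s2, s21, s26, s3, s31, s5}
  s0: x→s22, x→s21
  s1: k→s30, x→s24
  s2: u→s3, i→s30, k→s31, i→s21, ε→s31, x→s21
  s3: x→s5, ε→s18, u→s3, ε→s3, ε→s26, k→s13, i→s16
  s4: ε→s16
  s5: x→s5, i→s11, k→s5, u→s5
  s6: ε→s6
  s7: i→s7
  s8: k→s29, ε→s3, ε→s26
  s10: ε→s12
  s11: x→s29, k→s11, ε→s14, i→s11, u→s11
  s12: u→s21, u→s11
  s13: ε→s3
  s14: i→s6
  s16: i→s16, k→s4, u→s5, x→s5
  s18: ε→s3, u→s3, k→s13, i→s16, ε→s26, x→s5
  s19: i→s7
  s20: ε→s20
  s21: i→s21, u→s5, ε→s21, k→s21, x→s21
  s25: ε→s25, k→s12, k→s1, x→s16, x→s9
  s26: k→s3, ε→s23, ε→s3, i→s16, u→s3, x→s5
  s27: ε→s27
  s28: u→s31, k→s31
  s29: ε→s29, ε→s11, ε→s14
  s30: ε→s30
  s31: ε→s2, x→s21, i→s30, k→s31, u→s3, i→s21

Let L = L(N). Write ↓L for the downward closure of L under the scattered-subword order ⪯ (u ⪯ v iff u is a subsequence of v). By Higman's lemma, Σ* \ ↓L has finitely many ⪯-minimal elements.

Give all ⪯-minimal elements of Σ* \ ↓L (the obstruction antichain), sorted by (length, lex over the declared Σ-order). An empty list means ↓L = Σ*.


|Q|=32, |F|=8, |δ|=78 (24 ε).
min D↑ (6 st, q0=0, F={5}): 0:u→1,x→2,i→2,k→0 1:u→1,x→3,i→4,k→1 2:u→3,x→2,i→2,k→2 3:u→3,x→3,i→5,k→3 4:u→3,x→3,i→4,k→4 5:u→5,x→5,i→5,k→5 [Hopcroft].
'uxi': N↓-sim [16, 12, 5, 4] end={s11,s14,s29,s6} — reject; 3/3 del acc.
'xui': run [16, 6, 5, 4] end={s11,s14,s29,s6} — reject; 3/3 deletions ∈↓L.
'iui': run [16, 9, 5, 4] end={s11,s14,s29,s6} rej; 3/3 deletions ∈↓L.
3 obstructions.

A = [uxi, xui, iui].


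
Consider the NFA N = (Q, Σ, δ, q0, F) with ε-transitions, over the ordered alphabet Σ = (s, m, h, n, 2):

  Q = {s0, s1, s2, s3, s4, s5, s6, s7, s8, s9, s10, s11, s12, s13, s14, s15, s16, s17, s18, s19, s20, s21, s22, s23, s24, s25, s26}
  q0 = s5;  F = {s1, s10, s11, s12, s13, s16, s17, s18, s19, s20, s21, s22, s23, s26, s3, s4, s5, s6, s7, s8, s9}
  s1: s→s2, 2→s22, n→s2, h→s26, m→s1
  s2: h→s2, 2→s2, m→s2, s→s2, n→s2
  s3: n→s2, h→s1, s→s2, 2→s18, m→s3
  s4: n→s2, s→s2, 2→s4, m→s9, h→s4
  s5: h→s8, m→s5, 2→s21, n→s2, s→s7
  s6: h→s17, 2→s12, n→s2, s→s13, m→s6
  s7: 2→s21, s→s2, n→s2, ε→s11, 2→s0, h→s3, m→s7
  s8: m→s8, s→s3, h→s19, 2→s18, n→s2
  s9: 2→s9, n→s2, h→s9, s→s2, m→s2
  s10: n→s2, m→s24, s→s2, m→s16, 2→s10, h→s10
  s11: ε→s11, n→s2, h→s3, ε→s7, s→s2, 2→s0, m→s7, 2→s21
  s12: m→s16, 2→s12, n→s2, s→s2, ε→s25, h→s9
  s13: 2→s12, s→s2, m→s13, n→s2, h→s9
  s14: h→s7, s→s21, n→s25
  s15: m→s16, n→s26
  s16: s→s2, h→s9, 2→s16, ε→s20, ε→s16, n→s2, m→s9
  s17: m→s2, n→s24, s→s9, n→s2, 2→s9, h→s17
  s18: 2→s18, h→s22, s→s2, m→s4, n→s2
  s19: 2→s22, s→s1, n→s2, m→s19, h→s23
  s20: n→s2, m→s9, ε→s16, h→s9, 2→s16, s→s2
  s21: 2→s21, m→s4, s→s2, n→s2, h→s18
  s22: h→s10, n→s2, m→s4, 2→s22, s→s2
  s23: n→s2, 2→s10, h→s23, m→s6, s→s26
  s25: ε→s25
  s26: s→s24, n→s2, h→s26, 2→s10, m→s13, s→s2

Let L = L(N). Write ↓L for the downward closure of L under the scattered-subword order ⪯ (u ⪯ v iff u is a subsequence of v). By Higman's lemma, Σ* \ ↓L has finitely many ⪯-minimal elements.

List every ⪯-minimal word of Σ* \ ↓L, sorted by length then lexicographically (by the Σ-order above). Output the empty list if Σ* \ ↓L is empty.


|Q|=27, |F|=21, |δ|=128 (8 ε).
min D↑ (20 st, q0=0, F={3}): 0:s→1,m→0,h→2,n→3,2→4 1:s→3,m→1,h→5,n→3,2→4 2:s→5,m→2,h→6,n→3,2→7 3:s→3,m→3,h→3,n→3,2→3 4:s→3,m→8,h→7,n→3,2→4 5:s→3,m→5,h→9,n→3,2→7 6:s→9,m→6,h→10,n→3,2→11 7:s→3,m→8,h→11,n→3,2→7 8:s→3,m→12,h→8,n→3,2→8 9:s→3,m→9,h→13,n→3,2→11 10:s→13,m→14,h→10,n→3,2→15 11:s→3,m→8,h→15,n→3,2→11 12:s→3,m→3,h→12,n→3,2→12 13:s→3,m→16,h→13,n→3,2→15 14:s→16,m→14,h→17,n→3,2→18 15:s→3,m→19,h→15,n→3,2→15 16:s→3,m→16,h→12,n→3,2→18 17:s→12,m→3,h→17,n→3,2→12 18:s→3,m→19,h→12,n→3,2→18 19:s→3,m→12,h→12,n→3,2→19 (ε-aug+det+¬).
'n': run [25, 2] end={s2,s24} rej; 1/1 single-dels accept.
'ss': run [25, 19, 2] end={s2,s24} rej; 2/2 single-dels accept.
'2s': |S_i|=[25, 13, 1] end={s2} rej; 2/2 del acc.
'2mmm': |S_i|=[25, 13, 6, 2, 1] end={s2} — reject; 4/4 del acc.
'hhhmhm': N↓-sim [25, 20, 17, 14, 10, 4, 1] end={s2} rej; 6/6 del acc.
5 obstructions.

Antichain: [n, ss, 2s, 2mmm, hhhmhm].


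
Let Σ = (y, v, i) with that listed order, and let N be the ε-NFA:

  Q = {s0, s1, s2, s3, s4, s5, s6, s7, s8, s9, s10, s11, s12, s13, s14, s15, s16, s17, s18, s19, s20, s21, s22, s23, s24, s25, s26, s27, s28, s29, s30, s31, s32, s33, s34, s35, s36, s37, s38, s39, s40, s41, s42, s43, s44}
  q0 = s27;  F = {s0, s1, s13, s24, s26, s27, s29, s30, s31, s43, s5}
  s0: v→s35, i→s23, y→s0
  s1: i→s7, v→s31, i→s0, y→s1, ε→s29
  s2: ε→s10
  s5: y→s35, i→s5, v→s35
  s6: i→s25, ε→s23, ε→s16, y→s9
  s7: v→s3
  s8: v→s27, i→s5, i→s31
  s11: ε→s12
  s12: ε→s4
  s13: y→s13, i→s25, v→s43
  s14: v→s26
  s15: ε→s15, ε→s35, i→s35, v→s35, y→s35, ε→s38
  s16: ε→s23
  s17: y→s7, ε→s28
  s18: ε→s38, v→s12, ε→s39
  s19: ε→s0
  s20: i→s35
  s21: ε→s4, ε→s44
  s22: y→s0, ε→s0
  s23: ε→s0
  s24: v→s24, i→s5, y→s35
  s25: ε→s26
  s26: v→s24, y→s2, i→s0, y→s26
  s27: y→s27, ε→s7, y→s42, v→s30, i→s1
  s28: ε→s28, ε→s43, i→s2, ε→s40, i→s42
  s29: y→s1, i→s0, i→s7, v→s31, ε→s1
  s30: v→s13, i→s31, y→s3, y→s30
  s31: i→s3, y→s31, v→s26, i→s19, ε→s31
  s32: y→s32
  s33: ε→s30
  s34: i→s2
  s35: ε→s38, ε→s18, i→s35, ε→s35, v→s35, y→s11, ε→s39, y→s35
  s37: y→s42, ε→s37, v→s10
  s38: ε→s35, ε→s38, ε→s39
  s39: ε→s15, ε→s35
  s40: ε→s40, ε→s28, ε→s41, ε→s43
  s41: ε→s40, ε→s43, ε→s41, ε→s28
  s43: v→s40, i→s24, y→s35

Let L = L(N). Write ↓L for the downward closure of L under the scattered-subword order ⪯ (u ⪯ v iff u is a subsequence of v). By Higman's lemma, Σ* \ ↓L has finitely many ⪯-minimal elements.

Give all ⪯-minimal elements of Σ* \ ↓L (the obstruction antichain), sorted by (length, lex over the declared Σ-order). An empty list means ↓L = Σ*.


Antichain: [iiv, vvvy].

|Q|=45, |F|=11, |δ|=107 (44 ε).
min D↑ (11 st, q0=0, F={8}): 0:y→0,v→1,i→2 1:y→1,v→3,i→4 2:y→2,v→4,i→5 3:y→3,v→6,i→7 4:y→4,v→7,i→5 5:y→5,v→8,i→5 6:y→8,v→6,i→9 7:y→7,v→9,i→5 8:y→8,v→8,i→8 9:y→8,v→9,i→10 10:y→8,v→8,i→10 [Hopcroft].
'iiv': |S_i|=[30, 23, 14, 9] end={s11,s12,s15,s18,s3,s35,s38,s39,s4} ∉↓L; 3/3 single-dels accept.
'vvvy': run [30, 26, 22, 17, 8] end={s11,s12,s15,s18,s35,s38,s39,s4} ∉↓L; 4/4 single-dels accept.
2 minimals (antichain).


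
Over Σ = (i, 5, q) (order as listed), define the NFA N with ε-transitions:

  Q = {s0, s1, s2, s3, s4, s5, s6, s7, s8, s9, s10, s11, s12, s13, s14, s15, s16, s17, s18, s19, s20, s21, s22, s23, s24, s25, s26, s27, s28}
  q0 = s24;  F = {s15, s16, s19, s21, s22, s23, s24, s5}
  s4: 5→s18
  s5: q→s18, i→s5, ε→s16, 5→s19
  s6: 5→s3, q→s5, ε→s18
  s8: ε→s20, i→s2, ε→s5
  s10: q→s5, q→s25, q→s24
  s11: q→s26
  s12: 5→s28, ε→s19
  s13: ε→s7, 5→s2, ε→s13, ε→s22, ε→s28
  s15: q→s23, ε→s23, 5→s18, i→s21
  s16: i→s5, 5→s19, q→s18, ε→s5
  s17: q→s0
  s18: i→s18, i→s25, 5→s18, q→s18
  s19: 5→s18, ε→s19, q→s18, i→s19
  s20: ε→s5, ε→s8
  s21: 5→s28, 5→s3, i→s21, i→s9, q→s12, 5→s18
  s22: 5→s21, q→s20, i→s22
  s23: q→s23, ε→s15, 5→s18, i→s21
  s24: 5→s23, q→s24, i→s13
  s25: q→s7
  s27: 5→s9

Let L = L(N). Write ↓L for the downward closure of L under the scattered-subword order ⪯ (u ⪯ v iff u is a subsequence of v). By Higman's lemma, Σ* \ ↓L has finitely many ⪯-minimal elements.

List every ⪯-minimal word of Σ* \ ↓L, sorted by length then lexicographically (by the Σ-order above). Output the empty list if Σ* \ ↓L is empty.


A = [55, iqq].

|Q|=29, |F|=8, |δ|=59 (15 ε).
min D↑ (7 st, q0=0, F={5}): 0:i→1,5→2,q→0 1:i→1,5→3,q→4 2:i→3,5→5,q→2 3:i→3,5→5,q→6 4:i→4,5→6,q→5 5:i→5,5→5,q→5 6:i→6,5→5,q→5 (ε-aug+det+¬).
'55': |S_i|=[19, 12, 5] end={s18,s25,s28,s3,s7} ∉↓L; 2/2 single-dels accept.
'iqq': N↓-sim [19, 16, 11, 3] end={s18,s25,s7} ∉↓L; 3/3 del acc.
2 words, ⪯-incomp.


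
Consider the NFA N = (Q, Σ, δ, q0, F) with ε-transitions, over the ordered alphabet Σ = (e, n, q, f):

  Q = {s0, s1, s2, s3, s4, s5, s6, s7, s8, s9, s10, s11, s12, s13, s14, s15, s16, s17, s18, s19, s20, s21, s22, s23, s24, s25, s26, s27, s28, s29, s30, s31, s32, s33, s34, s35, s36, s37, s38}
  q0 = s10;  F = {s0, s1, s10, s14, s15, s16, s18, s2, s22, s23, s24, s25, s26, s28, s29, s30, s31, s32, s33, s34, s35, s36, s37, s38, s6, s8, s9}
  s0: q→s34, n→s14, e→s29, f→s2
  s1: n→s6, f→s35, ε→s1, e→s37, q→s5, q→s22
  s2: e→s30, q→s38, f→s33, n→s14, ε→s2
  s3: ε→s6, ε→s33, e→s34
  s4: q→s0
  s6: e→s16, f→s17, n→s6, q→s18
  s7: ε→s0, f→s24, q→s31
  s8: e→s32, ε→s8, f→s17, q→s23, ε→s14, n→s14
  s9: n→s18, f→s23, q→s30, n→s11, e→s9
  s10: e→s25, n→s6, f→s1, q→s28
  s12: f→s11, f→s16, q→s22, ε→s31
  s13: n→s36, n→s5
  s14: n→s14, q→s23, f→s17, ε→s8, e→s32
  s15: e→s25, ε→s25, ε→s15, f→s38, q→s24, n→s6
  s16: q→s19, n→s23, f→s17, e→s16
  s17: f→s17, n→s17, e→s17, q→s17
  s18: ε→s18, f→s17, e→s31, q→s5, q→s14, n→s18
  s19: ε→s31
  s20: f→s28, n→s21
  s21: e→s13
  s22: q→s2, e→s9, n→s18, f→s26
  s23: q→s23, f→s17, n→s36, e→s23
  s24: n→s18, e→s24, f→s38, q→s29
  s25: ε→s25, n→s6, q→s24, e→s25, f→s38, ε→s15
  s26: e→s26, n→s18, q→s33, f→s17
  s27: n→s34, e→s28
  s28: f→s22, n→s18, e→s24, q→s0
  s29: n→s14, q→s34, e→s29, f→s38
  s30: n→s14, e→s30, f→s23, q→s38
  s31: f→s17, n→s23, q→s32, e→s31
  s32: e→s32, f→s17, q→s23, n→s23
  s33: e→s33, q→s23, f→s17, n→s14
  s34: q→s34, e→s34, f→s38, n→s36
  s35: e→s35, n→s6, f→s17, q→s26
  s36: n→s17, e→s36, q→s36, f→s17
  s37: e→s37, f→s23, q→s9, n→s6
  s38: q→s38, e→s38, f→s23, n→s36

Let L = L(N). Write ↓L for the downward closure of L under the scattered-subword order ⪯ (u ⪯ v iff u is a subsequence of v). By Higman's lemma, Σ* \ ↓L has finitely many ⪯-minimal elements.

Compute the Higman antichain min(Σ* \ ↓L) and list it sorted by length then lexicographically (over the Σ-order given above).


|Q|=39, |F|=27, |δ|=144 (15 ε).
min D↑ (26 st, q0=0, F={9}): 0:e→1,n→2,q→3,f→4 1:e→1,n→2,q→5,f→6 2:e→7,n→2,q→8,f→9 3:e→5,n→8,q→10,f→11 4:e→12,n→2,q→11,f→13 5:e→5,n→8,q→14,f→6 6:e→6,n→15,q→6,f→16 7:e→7,n→16,q→17,f→9 8:e→17,n→8,q→18,f→9 9:e→9,n→9,q→9,f→9 10:e→14,n→18,q→19,f→20 11:e→21,n→8,q→20,f→22 12:e→12,n→2,q→21,f→16 13:e→13,n→2,q→22,f→9 14:e→14,n→18,q→19,f→6 15:e→15,n→9,q→15,f→9 16:e→16,n→15,q→16,f→9 17:e→17,n→16,q→23,f→9 18:e→23,n→18,q→16,f→9 19:e→19,n→15,q→19,f→6 20:e→24,n→18,q→6,f→25 21:e→21,n→8,q→24,f→16 22:e→22,n→8,q→25,f→9 23:e→23,n→16,q→16,f→9 24:e→24,n→18,q→6,f→16 25:e→25,n→18,q→16,f→9 [Hopcroft].
'nf': N↓-sim [31, 13, 1] end={s17} — reject; 2/2 deletions ∈↓L.
'fff': N↓-sim [31, 23, 15, 1] end={s17} ∉↓L; 3/3 single-dels accept.
'efnn': |S_i|=[31, 25, 4, 2, 1] end={s17} — reject; 4/4 deletions ∈↓L.
'nennn': run [31, 13, 7, 3, 2, 1] end={s17} — reject; 5/5 deletions ∈↓L.
'qqqnn': |S_i|=[31, 23, 14, 5, 2, 1] end={s17} ∉↓L; 5/5 del acc.
5 words, ⪯-incomp.

min(Σ*\↓L) = [nf, fff, efnn, nennn, qqqnn].


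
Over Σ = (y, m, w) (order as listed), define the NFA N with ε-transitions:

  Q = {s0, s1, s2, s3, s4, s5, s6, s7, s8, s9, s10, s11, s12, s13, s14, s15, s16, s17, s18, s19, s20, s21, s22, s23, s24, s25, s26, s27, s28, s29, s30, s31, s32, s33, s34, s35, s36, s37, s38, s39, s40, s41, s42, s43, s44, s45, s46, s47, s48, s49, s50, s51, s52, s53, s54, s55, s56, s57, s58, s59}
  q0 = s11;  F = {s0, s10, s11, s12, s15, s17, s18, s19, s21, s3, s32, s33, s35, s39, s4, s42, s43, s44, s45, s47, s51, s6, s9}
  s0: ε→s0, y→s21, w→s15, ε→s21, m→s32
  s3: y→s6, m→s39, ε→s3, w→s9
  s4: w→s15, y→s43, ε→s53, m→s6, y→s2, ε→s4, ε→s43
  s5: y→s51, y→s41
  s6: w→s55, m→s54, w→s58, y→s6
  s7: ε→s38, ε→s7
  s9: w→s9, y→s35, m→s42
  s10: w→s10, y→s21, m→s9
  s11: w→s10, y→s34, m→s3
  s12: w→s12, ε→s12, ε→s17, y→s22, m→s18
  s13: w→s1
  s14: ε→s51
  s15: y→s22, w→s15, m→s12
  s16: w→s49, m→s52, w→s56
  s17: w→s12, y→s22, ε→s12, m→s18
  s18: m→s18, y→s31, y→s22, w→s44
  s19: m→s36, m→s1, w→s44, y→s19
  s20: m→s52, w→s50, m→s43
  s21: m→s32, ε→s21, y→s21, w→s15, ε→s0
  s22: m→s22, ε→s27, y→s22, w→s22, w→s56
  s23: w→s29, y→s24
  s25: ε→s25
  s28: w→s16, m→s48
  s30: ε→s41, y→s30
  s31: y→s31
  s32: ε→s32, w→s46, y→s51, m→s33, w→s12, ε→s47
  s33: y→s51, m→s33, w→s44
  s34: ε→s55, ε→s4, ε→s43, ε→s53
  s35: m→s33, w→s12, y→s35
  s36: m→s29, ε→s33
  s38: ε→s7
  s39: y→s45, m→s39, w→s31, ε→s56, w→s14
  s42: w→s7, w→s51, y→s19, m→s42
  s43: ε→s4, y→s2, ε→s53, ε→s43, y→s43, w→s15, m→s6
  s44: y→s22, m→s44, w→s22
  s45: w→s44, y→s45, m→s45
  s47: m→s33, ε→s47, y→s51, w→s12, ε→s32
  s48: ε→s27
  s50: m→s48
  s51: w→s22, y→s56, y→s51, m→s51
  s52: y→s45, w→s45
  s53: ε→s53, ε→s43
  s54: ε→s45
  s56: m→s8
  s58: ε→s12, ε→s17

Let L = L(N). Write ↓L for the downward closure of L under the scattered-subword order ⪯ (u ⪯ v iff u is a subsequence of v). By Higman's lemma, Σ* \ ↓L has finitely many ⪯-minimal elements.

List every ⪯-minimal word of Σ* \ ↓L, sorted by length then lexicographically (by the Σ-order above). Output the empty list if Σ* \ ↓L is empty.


|Q|=60, |F|=23, |δ|=139 (37 ε).
min D↑ (20 st, q0=0, F={11}): 0:y→1,m→2,w→3 1:y→1,m→4,w→5 2:y→4,m→6,w→7 3:y→8,m→7,w→3 4:y→4,m→9,w→10 5:y→11,m→10,w→5 6:y→9,m→6,w→12 7:y→13,m→14,w→7 8:y→8,m→15,w→5 9:y→9,m→9,w→16 10:y→11,m→17,w→10 11:y→11,m→11,w→11 12:y→12,m→12,w→11 13:y→13,m→18,w→10 14:y→19,m→14,w→12 15:y→12,m→18,w→10 16:y→11,m→16,w→11 17:y→11,m→17,w→16 18:y→12,m→18,w→16 19:y→19,m→18,w→16 (ε-aug+det+¬).
'ywy': run [41, 32, 13, 5] end={s22,s27,s31,s56,s8} rej; 3/3 del acc.
'mmww': N↓-sim [41, 31, 20, 10, 4] end={s22,s27,s56,s8} rej; 4/4 deletions ∈↓L.
'wymyw': N↓-sim [41, 30, 22, 17, 6, 4] end={s22,s27,s56,s8} rej; 5/5 single-dels accept.
3 minimals (antichain).

A = [ywy, mmww, wymyw].


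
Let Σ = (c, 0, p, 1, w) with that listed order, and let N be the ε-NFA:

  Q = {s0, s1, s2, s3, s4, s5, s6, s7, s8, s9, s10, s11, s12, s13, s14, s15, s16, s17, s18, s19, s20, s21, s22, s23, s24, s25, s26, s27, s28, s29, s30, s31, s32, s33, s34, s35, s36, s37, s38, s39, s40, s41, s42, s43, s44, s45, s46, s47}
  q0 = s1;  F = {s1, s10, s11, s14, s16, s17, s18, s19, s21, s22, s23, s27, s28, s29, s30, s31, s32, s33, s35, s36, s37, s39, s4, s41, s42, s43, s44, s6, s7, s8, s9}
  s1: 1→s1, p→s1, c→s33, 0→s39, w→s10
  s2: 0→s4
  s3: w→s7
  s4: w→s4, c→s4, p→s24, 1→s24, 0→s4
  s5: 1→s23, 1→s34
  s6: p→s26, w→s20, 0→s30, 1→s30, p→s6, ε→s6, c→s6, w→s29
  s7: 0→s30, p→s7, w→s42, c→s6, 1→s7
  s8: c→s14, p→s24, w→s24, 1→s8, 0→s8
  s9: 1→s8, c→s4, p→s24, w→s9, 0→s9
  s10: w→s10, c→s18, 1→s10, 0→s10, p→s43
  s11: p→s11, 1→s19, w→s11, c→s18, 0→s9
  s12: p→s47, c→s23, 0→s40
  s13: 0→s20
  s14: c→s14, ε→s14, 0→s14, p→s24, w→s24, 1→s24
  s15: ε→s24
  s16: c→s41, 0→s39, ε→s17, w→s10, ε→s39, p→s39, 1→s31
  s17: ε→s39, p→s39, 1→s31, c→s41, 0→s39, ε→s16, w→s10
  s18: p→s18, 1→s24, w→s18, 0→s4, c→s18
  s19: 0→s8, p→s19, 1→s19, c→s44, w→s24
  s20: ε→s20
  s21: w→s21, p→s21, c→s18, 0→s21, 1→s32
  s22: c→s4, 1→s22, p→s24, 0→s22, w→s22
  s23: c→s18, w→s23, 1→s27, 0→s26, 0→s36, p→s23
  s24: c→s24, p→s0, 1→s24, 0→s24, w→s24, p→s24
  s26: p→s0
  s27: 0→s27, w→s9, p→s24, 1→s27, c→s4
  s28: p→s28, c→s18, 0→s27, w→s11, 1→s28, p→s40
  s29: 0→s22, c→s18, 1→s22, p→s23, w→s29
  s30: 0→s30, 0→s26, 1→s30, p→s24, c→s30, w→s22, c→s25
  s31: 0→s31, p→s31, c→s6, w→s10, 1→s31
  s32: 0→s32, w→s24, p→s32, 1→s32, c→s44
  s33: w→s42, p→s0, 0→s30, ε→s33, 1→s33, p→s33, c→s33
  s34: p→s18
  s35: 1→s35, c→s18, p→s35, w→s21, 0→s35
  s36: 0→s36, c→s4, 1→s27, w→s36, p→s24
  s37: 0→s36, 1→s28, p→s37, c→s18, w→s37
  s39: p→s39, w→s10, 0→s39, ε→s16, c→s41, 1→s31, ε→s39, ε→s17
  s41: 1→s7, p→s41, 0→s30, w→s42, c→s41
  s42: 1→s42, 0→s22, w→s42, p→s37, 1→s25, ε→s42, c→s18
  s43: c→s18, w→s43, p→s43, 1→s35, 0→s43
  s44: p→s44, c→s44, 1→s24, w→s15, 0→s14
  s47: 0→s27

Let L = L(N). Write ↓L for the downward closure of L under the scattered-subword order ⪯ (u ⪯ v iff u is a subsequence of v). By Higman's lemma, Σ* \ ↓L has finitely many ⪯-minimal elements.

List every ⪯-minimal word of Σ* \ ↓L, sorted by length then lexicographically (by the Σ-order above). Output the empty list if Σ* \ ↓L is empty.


|Q|=48, |F|=31, |δ|=193 (13 ε).
min D↑ (30 st, q0=0, F={10}): 0:c→1,0→2,p→0,1→0,w→3 1:c→1,0→4,p→1,1→1,w→5 2:c→6,0→2,p→2,1→7,w→3 3:c→8,0→3,p→9,1→3,w→3 4:c→4,0→4,p→10,1→4,w→11 5:c→8,0→11,p→12,1→5,w→5 6:c→6,0→4,p→6,1→13,w→5 7:c→14,0→7,p→7,1→7,w→3 8:c→8,0→15,p→8,1→10,w→8 9:c→8,0→9,p→9,1→16,w→9 10:c→10,0→10,p→10,1→10,w→10 11:c→15,0→11,p→10,1→11,w→11 12:c→8,0→17,p→12,1→18,w→12 13:c→14,0→4,p→13,1→13,w→5 14:c→14,0→4,p→14,1→4,w→19 15:c→15,0→15,p→10,1→10,w→15 16:c→8,0→16,p→16,1→16,w→20 17:c→15,0→17,p→10,1→21,w→17 18:c→8,0→21,p→18,1→18,w→22 19:c→8,0→11,p→23,1→11,w→19 20:c→8,0→20,p→20,1→24,w→20 21:c→15,0→21,p→10,1→21,w→25 22:c→8,0→25,p→22,1→26,w→22 23:c→8,0→17,p→23,1→21,w→23 24:c→27,0→24,p→24,1→24,w→10 25:c→15,0→25,p→10,1→28,w→25 26:c→27,0→28,p→26,1→26,w→10 27:c→27,0→29,p→27,1→10,w→10 28:c→29,0→28,p→10,1→28,w→10 29:c→29,0→29,p→10,1→10,w→10 (ε-aug+det+¬).
'c0p': N↓-sim [38, 28, 12, 2] end={s0,s24} — reject; 3/3 del acc.
'wc1': N↓-sim [38, 28, 7, 2] end={s0,s24} — reject; 3/3 deletions ∈↓L.
'01c1p': run [38, 36, 32, 19, 11, 2] end={s0,s24} — reject; 5/5 del acc.
'wp1w1w': run [38, 28, 22, 17, 13, 8, 3] end={s0,s15,s24} rej; 6/6 deletions ∈↓L.
4 words, ⪯-incomp.

Antichain: [c0p, wc1, 01c1p, wp1w1w].


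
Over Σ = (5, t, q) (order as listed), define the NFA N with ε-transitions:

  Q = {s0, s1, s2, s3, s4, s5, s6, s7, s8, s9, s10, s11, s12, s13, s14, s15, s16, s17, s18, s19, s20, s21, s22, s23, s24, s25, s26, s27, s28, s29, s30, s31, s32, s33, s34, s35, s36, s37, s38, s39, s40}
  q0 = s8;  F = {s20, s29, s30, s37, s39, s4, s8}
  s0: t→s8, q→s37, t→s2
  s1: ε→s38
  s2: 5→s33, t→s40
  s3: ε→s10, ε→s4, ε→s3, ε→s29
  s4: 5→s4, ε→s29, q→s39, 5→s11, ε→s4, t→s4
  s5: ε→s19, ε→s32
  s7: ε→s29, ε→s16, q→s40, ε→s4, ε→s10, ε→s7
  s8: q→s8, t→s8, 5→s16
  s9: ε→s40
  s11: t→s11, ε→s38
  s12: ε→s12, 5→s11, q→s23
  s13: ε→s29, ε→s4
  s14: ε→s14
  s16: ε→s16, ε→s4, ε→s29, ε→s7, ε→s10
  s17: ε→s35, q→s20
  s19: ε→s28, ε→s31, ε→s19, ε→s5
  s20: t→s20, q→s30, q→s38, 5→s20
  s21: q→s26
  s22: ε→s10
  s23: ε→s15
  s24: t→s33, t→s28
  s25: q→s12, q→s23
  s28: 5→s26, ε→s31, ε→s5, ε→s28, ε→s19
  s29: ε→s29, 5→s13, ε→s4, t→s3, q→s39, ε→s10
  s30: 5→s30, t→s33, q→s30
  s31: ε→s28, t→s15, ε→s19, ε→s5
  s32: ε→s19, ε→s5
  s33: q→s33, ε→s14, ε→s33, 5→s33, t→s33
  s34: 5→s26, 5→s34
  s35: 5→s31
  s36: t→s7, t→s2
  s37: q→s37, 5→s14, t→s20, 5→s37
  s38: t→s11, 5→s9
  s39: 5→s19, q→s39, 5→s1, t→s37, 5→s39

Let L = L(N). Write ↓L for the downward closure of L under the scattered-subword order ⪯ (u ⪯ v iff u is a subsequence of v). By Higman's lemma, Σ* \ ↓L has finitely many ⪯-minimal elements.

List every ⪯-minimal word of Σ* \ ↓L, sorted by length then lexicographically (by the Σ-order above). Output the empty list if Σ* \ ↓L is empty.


|Q|=41, |F|=7, |δ|=99 (46 ε).
min D↑ (7 st, q0=0, F={6}): 0:5→1,t→0,q→0 1:5→1,t→1,q→2 2:5→2,t→3,q→2 3:5→3,t→4,q→3 4:5→4,t→4,q→5 5:5→5,t→6,q→5 6:5→6,t→6,q→6 [Hopcroft].
'5qttqt': run [26, 25, 18, 10, 8, 7, 6] end={s11,s14,s33,s38,s40,s9} rej; 6/6 del acc.
1 minimals (antichain).

A = [5qttqt].


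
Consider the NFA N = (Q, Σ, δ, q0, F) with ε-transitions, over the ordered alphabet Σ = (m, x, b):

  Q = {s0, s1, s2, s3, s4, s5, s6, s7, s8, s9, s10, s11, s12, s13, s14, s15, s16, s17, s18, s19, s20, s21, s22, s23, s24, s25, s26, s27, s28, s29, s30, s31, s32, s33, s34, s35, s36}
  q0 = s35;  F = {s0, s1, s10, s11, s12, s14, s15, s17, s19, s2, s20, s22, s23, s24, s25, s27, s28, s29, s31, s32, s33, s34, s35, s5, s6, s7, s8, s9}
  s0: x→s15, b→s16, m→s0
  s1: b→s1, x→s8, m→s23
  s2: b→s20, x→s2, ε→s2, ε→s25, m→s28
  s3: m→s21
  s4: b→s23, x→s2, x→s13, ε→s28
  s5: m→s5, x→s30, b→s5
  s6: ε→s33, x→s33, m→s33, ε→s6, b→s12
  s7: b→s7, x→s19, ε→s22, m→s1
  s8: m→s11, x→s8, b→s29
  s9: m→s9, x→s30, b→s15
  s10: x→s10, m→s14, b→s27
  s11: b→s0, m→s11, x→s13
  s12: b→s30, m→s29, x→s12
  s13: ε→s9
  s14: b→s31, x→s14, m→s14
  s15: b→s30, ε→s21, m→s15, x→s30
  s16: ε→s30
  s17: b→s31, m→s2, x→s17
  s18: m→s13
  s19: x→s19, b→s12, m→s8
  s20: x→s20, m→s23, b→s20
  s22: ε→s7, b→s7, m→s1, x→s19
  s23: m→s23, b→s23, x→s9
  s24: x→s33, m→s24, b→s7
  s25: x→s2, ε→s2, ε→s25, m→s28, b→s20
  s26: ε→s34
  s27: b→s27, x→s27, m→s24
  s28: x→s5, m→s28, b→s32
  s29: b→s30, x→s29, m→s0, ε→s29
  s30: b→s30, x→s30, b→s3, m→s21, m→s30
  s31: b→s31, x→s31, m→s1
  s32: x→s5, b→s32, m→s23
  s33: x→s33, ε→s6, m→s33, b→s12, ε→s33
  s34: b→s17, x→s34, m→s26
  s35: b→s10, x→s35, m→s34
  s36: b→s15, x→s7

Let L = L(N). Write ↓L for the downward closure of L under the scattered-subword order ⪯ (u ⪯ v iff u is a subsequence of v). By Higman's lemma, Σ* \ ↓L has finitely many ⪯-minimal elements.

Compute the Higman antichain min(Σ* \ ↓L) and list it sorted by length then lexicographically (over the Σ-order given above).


|Q|=37, |F|=28, |δ|=112 (16 ε).
min D↑ (26 st, q0=0, F={20}): 0:m→1,x→0,b→2 1:m→1,x→1,b→3 2:m→4,x→2,b→5 3:m→6,x→3,b→7 4:m→4,x→4,b→7 5:m→8,x→5,b→5 6:m→9,x→6,b→10 7:m→11,x→7,b→7 8:m→8,x→12,b→13 9:m→9,x→14,b→15 10:m→16,x→10,b→10 11:m→16,x→17,b→11 12:m→12,x→12,b→18 13:m→11,x→19,b→13 14:m→14,x→20,b→14 15:m→16,x→14,b→15 16:m→16,x→21,b→16 17:m→22,x→17,b→23 18:m→23,x→18,b→20 19:m→17,x→19,b→18 20:m→20,x→20,b→20 21:m→21,x→20,b→24 22:m→22,x→21,b→25 23:m→25,x→23,b→20 24:m→24,x→20,b→20 25:m→25,x→24,b→20 (ε-aug+det+¬).
'mbmmxx': |S_i|=[34, 31, 25, 19, 13, 7, 3] end={s21,s3,s30} — reject; 6/6 single-dels accept.
'bbmxbb': |S_i|=[34, 31, 25, 21, 15, 8, 4] end={s16,s21,s3,s30} rej; 6/6 del acc.
2 words, ⪯-incomp.

Antichain: [mbmmxx, bbmxbb].
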